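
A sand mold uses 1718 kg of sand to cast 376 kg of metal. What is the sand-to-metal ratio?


Formula: Sand-to-Metal Ratio = W_sand / W_metal
Ratio = 1718 kg / 376 kg = 4.5691

Answer: 4.5691


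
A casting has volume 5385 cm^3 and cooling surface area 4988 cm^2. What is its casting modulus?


Formula: Casting Modulus M = V / A
M = 5385 cm^3 / 4988 cm^2 = 1.0796 cm

Final answer: 1.0796 cm


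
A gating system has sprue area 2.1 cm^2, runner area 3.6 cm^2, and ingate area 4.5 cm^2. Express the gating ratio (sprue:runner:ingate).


Sprue:Runner:Ingate = 1 : 3.6/2.1 : 4.5/2.1 = 1:1.71:2.14


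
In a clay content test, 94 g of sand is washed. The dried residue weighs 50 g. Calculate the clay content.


Formula: Clay% = (W_total - W_washed) / W_total * 100
Clay mass = 94 - 50 = 44 g
Clay% = 44 / 94 * 100 = 46.8085%

Final answer: 46.8085%


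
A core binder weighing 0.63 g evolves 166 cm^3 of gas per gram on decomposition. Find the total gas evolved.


Formula: V_gas = W_binder * gas_evolution_rate
V = 0.63 g * 166 cm^3/g = 104.5800 cm^3

Answer: 104.5800 cm^3


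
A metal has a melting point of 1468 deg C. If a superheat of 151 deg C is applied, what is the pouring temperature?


Formula: T_pour = T_melt + Superheat
T_pour = 1468 + 151 = 1619 deg C

Answer: 1619 deg C


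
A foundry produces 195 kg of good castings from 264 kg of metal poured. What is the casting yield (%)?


Formula: Casting Yield = (W_good / W_total) * 100
Yield = (195 kg / 264 kg) * 100 = 73.8636%


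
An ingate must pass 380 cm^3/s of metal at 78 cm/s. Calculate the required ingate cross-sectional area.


Formula: A_ingate = Q / v  (continuity equation)
A = 380 cm^3/s / 78 cm/s = 4.8718 cm^2

4.8718 cm^2


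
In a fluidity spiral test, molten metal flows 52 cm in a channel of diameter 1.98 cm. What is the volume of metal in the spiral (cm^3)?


Formula: V = pi * (d/2)^2 * L  (cylinder volume)
Radius = 1.98/2 = 0.99 cm
V = pi * 0.99^2 * 52 = 160.1119 cm^3

Answer: 160.1119 cm^3


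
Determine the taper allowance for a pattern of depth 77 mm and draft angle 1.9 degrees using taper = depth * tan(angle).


Formula: taper = depth * tan(draft_angle)
tan(1.9 deg) = 0.0331734
taper = 77 mm * 0.0331734 = 2.5544 mm

Final answer: 2.5544 mm


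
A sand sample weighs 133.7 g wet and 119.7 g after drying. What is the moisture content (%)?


Formula: MC = (W_wet - W_dry) / W_wet * 100
Water mass = 133.7 - 119.7 = 14.0 g
MC = 14.0 / 133.7 * 100 = 10.4712%

Answer: 10.4712%


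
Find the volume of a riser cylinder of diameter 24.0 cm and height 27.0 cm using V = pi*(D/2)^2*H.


Formula: V = pi * (D/2)^2 * H  (cylinder volume)
Radius = D/2 = 24.0/2 = 12.0 cm
V = pi * 12.0^2 * 27.0 = 12214.5122 cm^3

Answer: 12214.5122 cm^3


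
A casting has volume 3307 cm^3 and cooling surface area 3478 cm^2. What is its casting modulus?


Formula: Casting Modulus M = V / A
M = 3307 cm^3 / 3478 cm^2 = 0.9508 cm

0.9508 cm


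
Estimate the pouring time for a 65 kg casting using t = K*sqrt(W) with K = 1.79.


Formula: t = K * sqrt(W)
sqrt(W) = sqrt(65) = 8.06226
t = 1.79 * 8.06226 = 14.4314 s


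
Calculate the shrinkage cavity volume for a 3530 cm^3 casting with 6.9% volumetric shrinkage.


Formula: V_shrink = V_casting * shrinkage_pct / 100
V_shrink = 3530 cm^3 * 6.9 / 100 = 243.5700 cm^3


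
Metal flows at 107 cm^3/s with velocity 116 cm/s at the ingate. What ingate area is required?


Formula: A_ingate = Q / v  (continuity equation)
A = 107 cm^3/s / 116 cm/s = 0.9224 cm^2

Answer: 0.9224 cm^2


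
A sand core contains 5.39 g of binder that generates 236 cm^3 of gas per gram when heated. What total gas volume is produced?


Formula: V_gas = W_binder * gas_evolution_rate
V = 5.39 g * 236 cm^3/g = 1272.0400 cm^3


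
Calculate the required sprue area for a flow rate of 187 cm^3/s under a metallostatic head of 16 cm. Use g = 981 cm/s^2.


Formula: v = sqrt(2*g*h), A = Q/v
Velocity: v = sqrt(2 * 981 * 16) = sqrt(31392) = 177.1779 cm/s
Sprue area: A = Q / v = 187 / 177.1779 = 1.0554 cm^2

1.0554 cm^2


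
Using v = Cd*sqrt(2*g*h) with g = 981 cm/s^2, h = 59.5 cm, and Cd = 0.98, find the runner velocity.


Formula: v = Cd * sqrt(2 * g * h)  (Torricelli with discharge coefficient)
2*g*h = 2 * 981 * 59.5 = 116739.0 cm^2/s^2
sqrt(116739.0) = 341.67089 cm/s
v = 0.98 * 341.67089 = 334.8375 cm/s

Answer: 334.8375 cm/s


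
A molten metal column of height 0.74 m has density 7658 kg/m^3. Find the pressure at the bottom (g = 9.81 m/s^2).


Formula: P = rho * g * h
rho * g = 7658 * 9.81 = 75124.98 N/m^3
P = 75124.98 * 0.74 = 55592.4852 Pa


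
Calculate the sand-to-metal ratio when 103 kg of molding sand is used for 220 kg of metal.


Formula: Sand-to-Metal Ratio = W_sand / W_metal
Ratio = 103 kg / 220 kg = 0.4682

0.4682


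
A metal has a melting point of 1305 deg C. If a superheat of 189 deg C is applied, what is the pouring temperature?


Formula: T_pour = T_melt + Superheat
T_pour = 1305 + 189 = 1494 deg C

Answer: 1494 deg C


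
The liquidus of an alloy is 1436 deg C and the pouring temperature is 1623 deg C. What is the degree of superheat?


Formula: Superheat = T_pour - T_melt
Superheat = 1623 - 1436 = 187 deg C

Answer: 187 deg C


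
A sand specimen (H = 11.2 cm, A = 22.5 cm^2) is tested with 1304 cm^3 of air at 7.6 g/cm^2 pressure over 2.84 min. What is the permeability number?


Formula: Permeability Number P = (V * H) / (p * A * t)
Numerator: V * H = 1304 * 11.2 = 14604.8
Denominator: p * A * t = 7.6 * 22.5 * 2.84 = 485.64
P = 14604.8 / 485.64 = 30.0733

Answer: 30.0733


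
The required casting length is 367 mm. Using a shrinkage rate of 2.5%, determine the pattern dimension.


Formula: L_pattern = L_casting * (1 + shrinkage_rate/100)
Shrinkage factor = 1 + 2.5/100 = 1.025
L_pattern = 367 mm * 1.025 = 376.1750 mm

Final answer: 376.1750 mm


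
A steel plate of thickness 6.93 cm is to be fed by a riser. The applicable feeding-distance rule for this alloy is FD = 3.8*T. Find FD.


Formula: FD = 3.8 * T  (riser feeding-distance rule)
FD = 3.8 * 6.93 cm = 26.3340 cm

Answer: 26.3340 cm


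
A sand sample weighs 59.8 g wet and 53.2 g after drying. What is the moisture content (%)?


Formula: MC = (W_wet - W_dry) / W_wet * 100
Water mass = 59.8 - 53.2 = 6.6 g
MC = 6.6 / 59.8 * 100 = 11.0368%

Answer: 11.0368%


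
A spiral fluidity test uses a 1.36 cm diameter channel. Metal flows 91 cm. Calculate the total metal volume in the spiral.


Formula: V = pi * (d/2)^2 * L  (cylinder volume)
Radius = 1.36/2 = 0.68 cm
V = pi * 0.68^2 * 91 = 132.1932 cm^3


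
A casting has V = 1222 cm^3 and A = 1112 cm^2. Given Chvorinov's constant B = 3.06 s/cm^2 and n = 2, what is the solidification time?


Formula: t_s = B * (V/A)^n  (Chvorinov's rule, n=2)
Modulus M = V/A = 1222/1112 = 1.098921 cm
M^2 = 1.098921^2 = 1.207627 cm^2
t_s = 3.06 * 1.207627 = 3.6953 s

Final answer: 3.6953 s


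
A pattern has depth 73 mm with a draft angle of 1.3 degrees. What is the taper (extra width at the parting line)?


Formula: taper = depth * tan(draft_angle)
tan(1.3 deg) = 0.0226932
taper = 73 mm * 0.0226932 = 1.6566 mm

Answer: 1.6566 mm


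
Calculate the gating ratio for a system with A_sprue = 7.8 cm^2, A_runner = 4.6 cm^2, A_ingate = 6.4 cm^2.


Sprue:Runner:Ingate = 1 : 4.6/7.8 : 6.4/7.8 = 1:0.59:0.82


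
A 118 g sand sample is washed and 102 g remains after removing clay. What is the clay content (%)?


Formula: Clay% = (W_total - W_washed) / W_total * 100
Clay mass = 118 - 102 = 16 g
Clay% = 16 / 118 * 100 = 13.5593%

13.5593%


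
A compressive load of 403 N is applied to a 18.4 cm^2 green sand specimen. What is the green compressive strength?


Formula: Compressive Strength = Force / Area
Strength = 403 N / 18.4 cm^2 = 21.9022 N/cm^2

21.9022 N/cm^2


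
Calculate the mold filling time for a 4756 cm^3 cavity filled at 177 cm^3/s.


Formula: t_fill = V_mold / Q_flow
t = 4756 cm^3 / 177 cm^3/s = 26.8701 s

26.8701 s


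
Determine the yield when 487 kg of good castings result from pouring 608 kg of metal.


Formula: Casting Yield = (W_good / W_total) * 100
Yield = (487 kg / 608 kg) * 100 = 80.0987%

Final answer: 80.0987%


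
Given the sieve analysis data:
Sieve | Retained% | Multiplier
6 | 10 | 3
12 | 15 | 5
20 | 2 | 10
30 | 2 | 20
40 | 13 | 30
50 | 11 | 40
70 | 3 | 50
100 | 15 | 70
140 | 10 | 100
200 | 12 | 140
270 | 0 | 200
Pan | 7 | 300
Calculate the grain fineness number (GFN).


Formula: GFN = sum(pct * multiplier) / sum(pct)
sum(pct * multiplier) = 6975
sum(pct) = 100
GFN = 6975 / 100 = 69.75

Answer: 69.75


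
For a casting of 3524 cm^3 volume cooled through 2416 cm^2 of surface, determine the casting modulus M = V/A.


Formula: Casting Modulus M = V / A
M = 3524 cm^3 / 2416 cm^2 = 1.4586 cm

Answer: 1.4586 cm


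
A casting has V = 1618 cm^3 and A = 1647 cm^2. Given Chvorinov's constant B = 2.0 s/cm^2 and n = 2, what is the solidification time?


Formula: t_s = B * (V/A)^n  (Chvorinov's rule, n=2)
Modulus M = V/A = 1618/1647 = 0.982392 cm
M^2 = 0.982392^2 = 0.965094 cm^2
t_s = 2.0 * 0.965094 = 1.9302 s

1.9302 s


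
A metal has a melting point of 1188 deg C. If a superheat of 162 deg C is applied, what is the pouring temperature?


Formula: T_pour = T_melt + Superheat
T_pour = 1188 + 162 = 1350 deg C

Final answer: 1350 deg C


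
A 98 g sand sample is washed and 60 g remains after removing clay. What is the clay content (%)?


Formula: Clay% = (W_total - W_washed) / W_total * 100
Clay mass = 98 - 60 = 38 g
Clay% = 38 / 98 * 100 = 38.7755%

Answer: 38.7755%


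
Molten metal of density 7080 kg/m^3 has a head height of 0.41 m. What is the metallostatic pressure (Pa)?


Formula: P = rho * g * h
rho * g = 7080 * 9.81 = 69454.8 N/m^3
P = 69454.8 * 0.41 = 28476.4680 Pa

Answer: 28476.4680 Pa


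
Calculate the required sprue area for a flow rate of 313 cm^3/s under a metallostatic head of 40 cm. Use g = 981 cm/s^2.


Formula: v = sqrt(2*g*h), A = Q/v
Velocity: v = sqrt(2 * 981 * 40) = sqrt(78480) = 280.1428 cm/s
Sprue area: A = Q / v = 313 / 280.1428 = 1.1173 cm^2


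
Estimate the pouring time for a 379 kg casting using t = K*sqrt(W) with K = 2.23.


Formula: t = K * sqrt(W)
sqrt(W) = sqrt(379) = 19.46792
t = 2.23 * 19.46792 = 43.4135 s

Answer: 43.4135 s


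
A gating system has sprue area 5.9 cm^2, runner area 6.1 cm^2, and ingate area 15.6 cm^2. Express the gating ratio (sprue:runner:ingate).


Sprue:Runner:Ingate = 1 : 6.1/5.9 : 15.6/5.9 = 1:1.03:2.64

1:1.03:2.64


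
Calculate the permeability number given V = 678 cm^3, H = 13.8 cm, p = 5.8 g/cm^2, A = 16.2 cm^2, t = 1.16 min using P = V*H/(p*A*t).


Formula: Permeability Number P = (V * H) / (p * A * t)
Numerator: V * H = 678 * 13.8 = 9356.4
Denominator: p * A * t = 5.8 * 16.2 * 1.16 = 108.9936
P = 9356.4 / 108.9936 = 85.8436

85.8436


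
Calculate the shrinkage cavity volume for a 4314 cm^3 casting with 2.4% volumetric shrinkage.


Formula: V_shrink = V_casting * shrinkage_pct / 100
V_shrink = 4314 cm^3 * 2.4 / 100 = 103.5360 cm^3

103.5360 cm^3


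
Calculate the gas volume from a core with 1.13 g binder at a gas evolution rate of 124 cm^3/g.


Formula: V_gas = W_binder * gas_evolution_rate
V = 1.13 g * 124 cm^3/g = 140.1200 cm^3


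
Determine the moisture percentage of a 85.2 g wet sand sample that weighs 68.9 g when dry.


Formula: MC = (W_wet - W_dry) / W_wet * 100
Water mass = 85.2 - 68.9 = 16.3 g
MC = 16.3 / 85.2 * 100 = 19.1315%

Final answer: 19.1315%


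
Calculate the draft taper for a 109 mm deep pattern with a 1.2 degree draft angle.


Formula: taper = depth * tan(draft_angle)
tan(1.2 deg) = 0.0209470
taper = 109 mm * 0.0209470 = 2.2832 mm

Answer: 2.2832 mm


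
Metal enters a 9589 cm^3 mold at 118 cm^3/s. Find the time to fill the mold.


Formula: t_fill = V_mold / Q_flow
t = 9589 cm^3 / 118 cm^3/s = 81.2627 s

Answer: 81.2627 s


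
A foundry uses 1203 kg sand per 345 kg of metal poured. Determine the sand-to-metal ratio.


Formula: Sand-to-Metal Ratio = W_sand / W_metal
Ratio = 1203 kg / 345 kg = 3.4870


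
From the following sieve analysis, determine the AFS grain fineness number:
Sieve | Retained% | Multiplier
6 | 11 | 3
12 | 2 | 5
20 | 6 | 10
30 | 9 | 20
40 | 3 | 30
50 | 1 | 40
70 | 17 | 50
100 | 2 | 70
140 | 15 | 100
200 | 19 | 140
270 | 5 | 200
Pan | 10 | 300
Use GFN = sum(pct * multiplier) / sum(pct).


Formula: GFN = sum(pct * multiplier) / sum(pct)
sum(pct * multiplier) = 9563
sum(pct) = 100
GFN = 9563 / 100 = 95.63

Answer: 95.63


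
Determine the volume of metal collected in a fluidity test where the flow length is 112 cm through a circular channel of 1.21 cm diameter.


Formula: V = pi * (d/2)^2 * L  (cylinder volume)
Radius = 1.21/2 = 0.605 cm
V = pi * 0.605^2 * 112 = 128.7890 cm^3

Final answer: 128.7890 cm^3


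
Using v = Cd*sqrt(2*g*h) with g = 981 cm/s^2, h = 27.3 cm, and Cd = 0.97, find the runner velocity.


Formula: v = Cd * sqrt(2 * g * h)  (Torricelli with discharge coefficient)
2*g*h = 2 * 981 * 27.3 = 53562.6 cm^2/s^2
sqrt(53562.6) = 231.43595 cm/s
v = 0.97 * 231.43595 = 224.4929 cm/s


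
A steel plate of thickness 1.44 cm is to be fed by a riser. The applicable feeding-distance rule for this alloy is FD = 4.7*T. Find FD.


Formula: FD = 4.7 * T  (riser feeding-distance rule)
FD = 4.7 * 1.44 cm = 6.7680 cm

Final answer: 6.7680 cm


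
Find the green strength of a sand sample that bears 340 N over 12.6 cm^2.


Formula: Compressive Strength = Force / Area
Strength = 340 N / 12.6 cm^2 = 26.9841 N/cm^2

Final answer: 26.9841 N/cm^2


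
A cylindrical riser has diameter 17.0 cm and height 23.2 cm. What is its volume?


Formula: V = pi * (D/2)^2 * H  (cylinder volume)
Radius = D/2 = 17.0/2 = 8.5 cm
V = pi * 8.5^2 * 23.2 = 5265.9376 cm^3

Answer: 5265.9376 cm^3


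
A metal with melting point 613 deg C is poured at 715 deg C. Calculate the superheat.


Formula: Superheat = T_pour - T_melt
Superheat = 715 - 613 = 102 deg C


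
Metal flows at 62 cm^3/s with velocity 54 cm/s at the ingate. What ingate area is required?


Formula: A_ingate = Q / v  (continuity equation)
A = 62 cm^3/s / 54 cm/s = 1.1481 cm^2

Answer: 1.1481 cm^2


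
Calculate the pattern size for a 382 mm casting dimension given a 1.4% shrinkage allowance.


Formula: L_pattern = L_casting * (1 + shrinkage_rate/100)
Shrinkage factor = 1 + 1.4/100 = 1.014
L_pattern = 382 mm * 1.014 = 387.3480 mm

Answer: 387.3480 mm


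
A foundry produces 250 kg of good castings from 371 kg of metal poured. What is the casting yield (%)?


Formula: Casting Yield = (W_good / W_total) * 100
Yield = (250 kg / 371 kg) * 100 = 67.3854%

67.3854%


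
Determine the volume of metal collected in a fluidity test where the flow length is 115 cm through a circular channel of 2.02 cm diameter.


Formula: V = pi * (d/2)^2 * L  (cylinder volume)
Radius = 2.02/2 = 1.01 cm
V = pi * 1.01^2 * 115 = 368.5449 cm^3


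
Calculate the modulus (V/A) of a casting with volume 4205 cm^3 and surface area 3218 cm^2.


Formula: Casting Modulus M = V / A
M = 4205 cm^3 / 3218 cm^2 = 1.3067 cm

1.3067 cm


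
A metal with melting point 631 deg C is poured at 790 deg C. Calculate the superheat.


Formula: Superheat = T_pour - T_melt
Superheat = 790 - 631 = 159 deg C

159 deg C


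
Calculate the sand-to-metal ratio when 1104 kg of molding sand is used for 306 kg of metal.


Formula: Sand-to-Metal Ratio = W_sand / W_metal
Ratio = 1104 kg / 306 kg = 3.6078

Answer: 3.6078


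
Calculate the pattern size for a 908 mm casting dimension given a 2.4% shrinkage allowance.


Formula: L_pattern = L_casting * (1 + shrinkage_rate/100)
Shrinkage factor = 1 + 2.4/100 = 1.024
L_pattern = 908 mm * 1.024 = 929.7920 mm


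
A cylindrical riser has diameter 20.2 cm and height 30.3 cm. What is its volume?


Formula: V = pi * (D/2)^2 * H  (cylinder volume)
Radius = D/2 = 20.2/2 = 10.1 cm
V = pi * 10.1^2 * 30.3 = 9710.3582 cm^3


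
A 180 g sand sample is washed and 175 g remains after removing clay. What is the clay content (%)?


Formula: Clay% = (W_total - W_washed) / W_total * 100
Clay mass = 180 - 175 = 5 g
Clay% = 5 / 180 * 100 = 2.7778%

Answer: 2.7778%


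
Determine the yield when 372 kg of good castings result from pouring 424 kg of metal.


Formula: Casting Yield = (W_good / W_total) * 100
Yield = (372 kg / 424 kg) * 100 = 87.7358%

Final answer: 87.7358%


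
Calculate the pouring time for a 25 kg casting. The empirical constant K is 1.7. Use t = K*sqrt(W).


Formula: t = K * sqrt(W)
sqrt(W) = sqrt(25) = 5.00000
t = 1.7 * 5.00000 = 8.5000 s

Final answer: 8.5000 s


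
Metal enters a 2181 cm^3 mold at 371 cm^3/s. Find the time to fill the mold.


Formula: t_fill = V_mold / Q_flow
t = 2181 cm^3 / 371 cm^3/s = 5.8787 s

Answer: 5.8787 s


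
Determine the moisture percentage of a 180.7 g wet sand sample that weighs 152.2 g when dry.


Formula: MC = (W_wet - W_dry) / W_wet * 100
Water mass = 180.7 - 152.2 = 28.5 g
MC = 28.5 / 180.7 * 100 = 15.7720%


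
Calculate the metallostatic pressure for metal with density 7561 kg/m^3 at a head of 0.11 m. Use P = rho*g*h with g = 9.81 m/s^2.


Formula: P = rho * g * h
rho * g = 7561 * 9.81 = 74173.41 N/m^3
P = 74173.41 * 0.11 = 8159.0751 Pa

8159.0751 Pa


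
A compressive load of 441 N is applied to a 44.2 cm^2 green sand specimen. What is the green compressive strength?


Formula: Compressive Strength = Force / Area
Strength = 441 N / 44.2 cm^2 = 9.9774 N/cm^2

9.9774 N/cm^2


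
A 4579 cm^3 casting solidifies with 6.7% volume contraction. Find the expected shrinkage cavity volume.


Formula: V_shrink = V_casting * shrinkage_pct / 100
V_shrink = 4579 cm^3 * 6.7 / 100 = 306.7930 cm^3

306.7930 cm^3


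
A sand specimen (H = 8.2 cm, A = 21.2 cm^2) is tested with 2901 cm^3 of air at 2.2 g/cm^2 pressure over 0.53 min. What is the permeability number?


Formula: Permeability Number P = (V * H) / (p * A * t)
Numerator: V * H = 2901 * 8.2 = 23788.2
Denominator: p * A * t = 2.2 * 21.2 * 0.53 = 24.7192
P = 23788.2 / 24.7192 = 962.3370

Answer: 962.3370


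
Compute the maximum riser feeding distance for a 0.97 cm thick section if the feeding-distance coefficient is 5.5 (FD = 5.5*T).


Formula: FD = 5.5 * T  (riser feeding-distance rule)
FD = 5.5 * 0.97 cm = 5.3350 cm

5.3350 cm


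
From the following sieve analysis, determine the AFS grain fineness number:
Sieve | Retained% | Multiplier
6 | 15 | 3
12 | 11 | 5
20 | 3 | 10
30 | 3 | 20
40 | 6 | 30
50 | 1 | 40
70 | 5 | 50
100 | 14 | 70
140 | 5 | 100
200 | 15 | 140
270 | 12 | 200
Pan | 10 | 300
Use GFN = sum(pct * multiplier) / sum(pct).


Formula: GFN = sum(pct * multiplier) / sum(pct)
sum(pct * multiplier) = 9640
sum(pct) = 100
GFN = 9640 / 100 = 96.40


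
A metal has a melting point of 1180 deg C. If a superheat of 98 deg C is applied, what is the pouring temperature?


Formula: T_pour = T_melt + Superheat
T_pour = 1180 + 98 = 1278 deg C

Answer: 1278 deg C


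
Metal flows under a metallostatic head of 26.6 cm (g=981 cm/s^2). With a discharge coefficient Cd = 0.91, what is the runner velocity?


Formula: v = Cd * sqrt(2 * g * h)  (Torricelli with discharge coefficient)
2*g*h = 2 * 981 * 26.6 = 52189.2 cm^2/s^2
sqrt(52189.2) = 228.44956 cm/s
v = 0.91 * 228.44956 = 207.8891 cm/s


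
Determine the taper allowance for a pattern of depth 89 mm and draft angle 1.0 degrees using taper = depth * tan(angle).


Formula: taper = depth * tan(draft_angle)
tan(1.0 deg) = 0.0174551
taper = 89 mm * 0.0174551 = 1.5535 mm

Answer: 1.5535 mm


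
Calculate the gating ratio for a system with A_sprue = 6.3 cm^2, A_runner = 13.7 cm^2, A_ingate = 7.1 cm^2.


Sprue:Runner:Ingate = 1 : 13.7/6.3 : 7.1/6.3 = 1:2.17:1.13

Final answer: 1:2.17:1.13


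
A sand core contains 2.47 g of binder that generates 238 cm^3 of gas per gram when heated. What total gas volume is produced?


Formula: V_gas = W_binder * gas_evolution_rate
V = 2.47 g * 238 cm^3/g = 587.8600 cm^3

Answer: 587.8600 cm^3


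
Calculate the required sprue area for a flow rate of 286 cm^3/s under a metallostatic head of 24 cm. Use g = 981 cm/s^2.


Formula: v = sqrt(2*g*h), A = Q/v
Velocity: v = sqrt(2 * 981 * 24) = sqrt(47088) = 216.9977 cm/s
Sprue area: A = Q / v = 286 / 216.9977 = 1.3180 cm^2

Final answer: 1.3180 cm^2


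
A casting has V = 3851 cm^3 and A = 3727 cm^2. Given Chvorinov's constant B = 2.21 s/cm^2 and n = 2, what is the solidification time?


Formula: t_s = B * (V/A)^n  (Chvorinov's rule, n=2)
Modulus M = V/A = 3851/3727 = 1.033271 cm
M^2 = 1.033271^2 = 1.067649 cm^2
t_s = 2.21 * 1.067649 = 2.3595 s

Answer: 2.3595 s


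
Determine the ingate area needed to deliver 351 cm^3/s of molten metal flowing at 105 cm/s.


Formula: A_ingate = Q / v  (continuity equation)
A = 351 cm^3/s / 105 cm/s = 3.3429 cm^2

Answer: 3.3429 cm^2


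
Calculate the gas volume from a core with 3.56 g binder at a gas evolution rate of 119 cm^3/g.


Formula: V_gas = W_binder * gas_evolution_rate
V = 3.56 g * 119 cm^3/g = 423.6400 cm^3

423.6400 cm^3


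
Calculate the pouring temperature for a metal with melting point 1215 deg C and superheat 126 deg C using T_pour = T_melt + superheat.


Formula: T_pour = T_melt + Superheat
T_pour = 1215 + 126 = 1341 deg C

1341 deg C


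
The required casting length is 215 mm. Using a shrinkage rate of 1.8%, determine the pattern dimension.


Formula: L_pattern = L_casting * (1 + shrinkage_rate/100)
Shrinkage factor = 1 + 1.8/100 = 1.018
L_pattern = 215 mm * 1.018 = 218.8700 mm


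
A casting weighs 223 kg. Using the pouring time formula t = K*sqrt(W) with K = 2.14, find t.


Formula: t = K * sqrt(W)
sqrt(W) = sqrt(223) = 14.93318
t = 2.14 * 14.93318 = 31.9570 s

Final answer: 31.9570 s


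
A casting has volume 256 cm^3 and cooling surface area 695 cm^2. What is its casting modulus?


Formula: Casting Modulus M = V / A
M = 256 cm^3 / 695 cm^2 = 0.3683 cm

Answer: 0.3683 cm


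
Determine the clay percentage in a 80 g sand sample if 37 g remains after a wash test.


Formula: Clay% = (W_total - W_washed) / W_total * 100
Clay mass = 80 - 37 = 43 g
Clay% = 43 / 80 * 100 = 53.7500%


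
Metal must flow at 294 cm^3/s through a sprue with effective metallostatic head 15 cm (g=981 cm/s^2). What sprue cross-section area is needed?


Formula: v = sqrt(2*g*h), A = Q/v
Velocity: v = sqrt(2 * 981 * 15) = sqrt(29430) = 171.5517 cm/s
Sprue area: A = Q / v = 294 / 171.5517 = 1.7138 cm^2

1.7138 cm^2


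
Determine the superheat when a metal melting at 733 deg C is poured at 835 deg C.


Formula: Superheat = T_pour - T_melt
Superheat = 835 - 733 = 102 deg C


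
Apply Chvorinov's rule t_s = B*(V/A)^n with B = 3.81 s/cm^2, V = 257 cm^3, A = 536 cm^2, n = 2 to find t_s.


Formula: t_s = B * (V/A)^n  (Chvorinov's rule, n=2)
Modulus M = V/A = 257/536 = 0.479478 cm
M^2 = 0.479478^2 = 0.229899 cm^2
t_s = 3.81 * 0.229899 = 0.8759 s


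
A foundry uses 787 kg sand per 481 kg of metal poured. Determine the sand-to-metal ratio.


Formula: Sand-to-Metal Ratio = W_sand / W_metal
Ratio = 787 kg / 481 kg = 1.6362

1.6362


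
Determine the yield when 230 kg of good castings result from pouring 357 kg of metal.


Formula: Casting Yield = (W_good / W_total) * 100
Yield = (230 kg / 357 kg) * 100 = 64.4258%

64.4258%


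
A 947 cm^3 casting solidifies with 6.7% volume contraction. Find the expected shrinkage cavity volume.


Formula: V_shrink = V_casting * shrinkage_pct / 100
V_shrink = 947 cm^3 * 6.7 / 100 = 63.4490 cm^3


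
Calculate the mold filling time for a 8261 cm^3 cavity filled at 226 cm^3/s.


Formula: t_fill = V_mold / Q_flow
t = 8261 cm^3 / 226 cm^3/s = 36.5531 s

36.5531 s


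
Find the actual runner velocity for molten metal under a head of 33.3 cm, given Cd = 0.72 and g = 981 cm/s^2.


Formula: v = Cd * sqrt(2 * g * h)  (Torricelli with discharge coefficient)
2*g*h = 2 * 981 * 33.3 = 65334.6 cm^2/s^2
sqrt(65334.6) = 255.60634 cm/s
v = 0.72 * 255.60634 = 184.0366 cm/s

184.0366 cm/s


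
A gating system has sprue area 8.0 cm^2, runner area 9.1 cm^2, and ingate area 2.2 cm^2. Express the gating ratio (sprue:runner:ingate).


Sprue:Runner:Ingate = 1 : 9.1/8.0 : 2.2/8.0 = 1:1.14:0.28

1:1.14:0.28


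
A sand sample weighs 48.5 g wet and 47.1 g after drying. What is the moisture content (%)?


Formula: MC = (W_wet - W_dry) / W_wet * 100
Water mass = 48.5 - 47.1 = 1.4 g
MC = 1.4 / 48.5 * 100 = 2.8866%


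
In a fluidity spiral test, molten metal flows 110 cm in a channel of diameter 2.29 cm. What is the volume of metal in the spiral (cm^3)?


Formula: V = pi * (d/2)^2 * L  (cylinder volume)
Radius = 2.29/2 = 1.145 cm
V = pi * 1.145^2 * 110 = 453.0577 cm^3

Final answer: 453.0577 cm^3


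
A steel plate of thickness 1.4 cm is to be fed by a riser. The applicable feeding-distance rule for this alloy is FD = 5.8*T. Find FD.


Formula: FD = 5.8 * T  (riser feeding-distance rule)
FD = 5.8 * 1.4 cm = 8.1200 cm

Final answer: 8.1200 cm


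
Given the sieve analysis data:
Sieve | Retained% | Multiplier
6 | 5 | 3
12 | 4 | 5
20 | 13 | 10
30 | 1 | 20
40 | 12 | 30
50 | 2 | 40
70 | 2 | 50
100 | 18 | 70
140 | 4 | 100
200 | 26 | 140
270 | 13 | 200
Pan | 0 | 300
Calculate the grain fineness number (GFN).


Formula: GFN = sum(pct * multiplier) / sum(pct)
sum(pct * multiplier) = 8625
sum(pct) = 100
GFN = 8625 / 100 = 86.25

86.25


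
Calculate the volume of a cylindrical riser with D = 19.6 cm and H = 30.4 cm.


Formula: V = pi * (D/2)^2 * H  (cylinder volume)
Radius = D/2 = 19.6/2 = 9.8 cm
V = pi * 9.8^2 * 30.4 = 9172.2442 cm^3


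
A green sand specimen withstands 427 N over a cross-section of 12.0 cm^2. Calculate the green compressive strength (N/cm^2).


Formula: Compressive Strength = Force / Area
Strength = 427 N / 12.0 cm^2 = 35.5833 N/cm^2

Answer: 35.5833 N/cm^2


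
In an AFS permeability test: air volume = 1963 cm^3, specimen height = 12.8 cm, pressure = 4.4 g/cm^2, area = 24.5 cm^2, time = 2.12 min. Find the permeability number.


Formula: Permeability Number P = (V * H) / (p * A * t)
Numerator: V * H = 1963 * 12.8 = 25126.4
Denominator: p * A * t = 4.4 * 24.5 * 2.12 = 228.536
P = 25126.4 / 228.536 = 109.9450

109.9450


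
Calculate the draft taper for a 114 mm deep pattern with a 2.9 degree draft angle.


Formula: taper = depth * tan(draft_angle)
tan(2.9 deg) = 0.0506578
taper = 114 mm * 0.0506578 = 5.7750 mm

Final answer: 5.7750 mm


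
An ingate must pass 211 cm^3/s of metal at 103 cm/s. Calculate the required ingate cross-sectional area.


Formula: A_ingate = Q / v  (continuity equation)
A = 211 cm^3/s / 103 cm/s = 2.0485 cm^2

2.0485 cm^2


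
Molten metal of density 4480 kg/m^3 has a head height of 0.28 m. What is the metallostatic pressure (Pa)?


Formula: P = rho * g * h
rho * g = 4480 * 9.81 = 43948.8 N/m^3
P = 43948.8 * 0.28 = 12305.6640 Pa

Answer: 12305.6640 Pa


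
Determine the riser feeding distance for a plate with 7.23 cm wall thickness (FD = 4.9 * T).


Formula: FD = 4.9 * T  (riser feeding-distance rule)
FD = 4.9 * 7.23 cm = 35.4270 cm

Answer: 35.4270 cm


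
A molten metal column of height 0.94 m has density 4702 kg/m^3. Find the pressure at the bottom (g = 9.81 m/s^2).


Formula: P = rho * g * h
rho * g = 4702 * 9.81 = 46126.62 N/m^3
P = 46126.62 * 0.94 = 43359.0228 Pa

Final answer: 43359.0228 Pa


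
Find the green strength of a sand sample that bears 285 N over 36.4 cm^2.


Formula: Compressive Strength = Force / Area
Strength = 285 N / 36.4 cm^2 = 7.8297 N/cm^2


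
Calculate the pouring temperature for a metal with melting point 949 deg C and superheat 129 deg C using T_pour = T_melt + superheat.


Formula: T_pour = T_melt + Superheat
T_pour = 949 + 129 = 1078 deg C

1078 deg C


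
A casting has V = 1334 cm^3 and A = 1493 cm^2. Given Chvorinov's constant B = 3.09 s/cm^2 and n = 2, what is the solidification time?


Formula: t_s = B * (V/A)^n  (Chvorinov's rule, n=2)
Modulus M = V/A = 1334/1493 = 0.893503 cm
M^2 = 0.893503^2 = 0.798348 cm^2
t_s = 3.09 * 0.798348 = 2.4669 s

2.4669 s


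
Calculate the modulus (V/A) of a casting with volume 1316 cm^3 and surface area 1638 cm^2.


Formula: Casting Modulus M = V / A
M = 1316 cm^3 / 1638 cm^2 = 0.8034 cm

Answer: 0.8034 cm


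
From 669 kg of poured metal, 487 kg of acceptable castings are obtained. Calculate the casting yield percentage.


Formula: Casting Yield = (W_good / W_total) * 100
Yield = (487 kg / 669 kg) * 100 = 72.7952%

Final answer: 72.7952%


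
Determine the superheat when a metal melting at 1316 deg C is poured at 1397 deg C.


Formula: Superheat = T_pour - T_melt
Superheat = 1397 - 1316 = 81 deg C

81 deg C


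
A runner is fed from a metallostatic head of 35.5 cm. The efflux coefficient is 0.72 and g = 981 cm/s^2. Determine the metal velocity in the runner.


Formula: v = Cd * sqrt(2 * g * h)  (Torricelli with discharge coefficient)
2*g*h = 2 * 981 * 35.5 = 69651.0 cm^2/s^2
sqrt(69651.0) = 263.91476 cm/s
v = 0.72 * 263.91476 = 190.0186 cm/s

Answer: 190.0186 cm/s


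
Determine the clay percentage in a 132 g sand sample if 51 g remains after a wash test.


Formula: Clay% = (W_total - W_washed) / W_total * 100
Clay mass = 132 - 51 = 81 g
Clay% = 81 / 132 * 100 = 61.3636%

Answer: 61.3636%


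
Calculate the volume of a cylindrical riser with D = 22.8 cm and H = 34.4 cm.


Formula: V = pi * (D/2)^2 * H  (cylinder volume)
Radius = D/2 = 22.8/2 = 11.4 cm
V = pi * 11.4^2 * 34.4 = 14044.8795 cm^3

14044.8795 cm^3


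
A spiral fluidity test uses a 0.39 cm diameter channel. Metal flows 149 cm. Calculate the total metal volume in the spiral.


Formula: V = pi * (d/2)^2 * L  (cylinder volume)
Radius = 0.39/2 = 0.195 cm
V = pi * 0.195^2 * 149 = 17.7994 cm^3


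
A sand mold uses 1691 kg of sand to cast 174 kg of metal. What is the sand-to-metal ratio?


Formula: Sand-to-Metal Ratio = W_sand / W_metal
Ratio = 1691 kg / 174 kg = 9.7184

Answer: 9.7184


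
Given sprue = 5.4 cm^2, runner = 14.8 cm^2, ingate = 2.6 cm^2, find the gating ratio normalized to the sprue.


Sprue:Runner:Ingate = 1 : 14.8/5.4 : 2.6/5.4 = 1:2.74:0.48

1:2.74:0.48


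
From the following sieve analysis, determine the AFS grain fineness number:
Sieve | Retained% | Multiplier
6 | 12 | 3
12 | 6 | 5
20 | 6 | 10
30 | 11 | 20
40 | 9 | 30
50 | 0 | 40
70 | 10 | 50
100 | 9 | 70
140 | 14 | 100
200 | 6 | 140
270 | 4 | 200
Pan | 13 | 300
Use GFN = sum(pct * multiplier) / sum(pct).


Formula: GFN = sum(pct * multiplier) / sum(pct)
sum(pct * multiplier) = 8686
sum(pct) = 100
GFN = 8686 / 100 = 86.86

Final answer: 86.86


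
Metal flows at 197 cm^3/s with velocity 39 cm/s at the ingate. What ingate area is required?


Formula: A_ingate = Q / v  (continuity equation)
A = 197 cm^3/s / 39 cm/s = 5.0513 cm^2


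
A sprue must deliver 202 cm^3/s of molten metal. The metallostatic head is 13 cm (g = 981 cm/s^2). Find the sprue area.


Formula: v = sqrt(2*g*h), A = Q/v
Velocity: v = sqrt(2 * 981 * 13) = sqrt(25506) = 159.7060 cm/s
Sprue area: A = Q / v = 202 / 159.7060 = 1.2648 cm^2


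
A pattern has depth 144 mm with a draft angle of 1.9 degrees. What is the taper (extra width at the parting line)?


Formula: taper = depth * tan(draft_angle)
tan(1.9 deg) = 0.0331734
taper = 144 mm * 0.0331734 = 4.7770 mm

4.7770 mm


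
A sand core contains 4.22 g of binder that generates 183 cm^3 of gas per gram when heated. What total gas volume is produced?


Formula: V_gas = W_binder * gas_evolution_rate
V = 4.22 g * 183 cm^3/g = 772.2600 cm^3


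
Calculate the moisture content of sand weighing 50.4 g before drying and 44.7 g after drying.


Formula: MC = (W_wet - W_dry) / W_wet * 100
Water mass = 50.4 - 44.7 = 5.7 g
MC = 5.7 / 50.4 * 100 = 11.3095%

Final answer: 11.3095%


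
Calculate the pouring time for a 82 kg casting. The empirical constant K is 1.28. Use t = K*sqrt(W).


Formula: t = K * sqrt(W)
sqrt(W) = sqrt(82) = 9.05539
t = 1.28 * 9.05539 = 11.5909 s


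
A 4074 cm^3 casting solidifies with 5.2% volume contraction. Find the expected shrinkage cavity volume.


Formula: V_shrink = V_casting * shrinkage_pct / 100
V_shrink = 4074 cm^3 * 5.2 / 100 = 211.8480 cm^3

Answer: 211.8480 cm^3


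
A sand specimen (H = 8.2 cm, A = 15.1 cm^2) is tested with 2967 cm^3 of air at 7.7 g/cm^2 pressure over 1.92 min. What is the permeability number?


Formula: Permeability Number P = (V * H) / (p * A * t)
Numerator: V * H = 2967 * 8.2 = 24329.4
Denominator: p * A * t = 7.7 * 15.1 * 1.92 = 223.2384
P = 24329.4 / 223.2384 = 108.9839

Answer: 108.9839


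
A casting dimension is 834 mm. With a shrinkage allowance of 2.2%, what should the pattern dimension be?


Formula: L_pattern = L_casting * (1 + shrinkage_rate/100)
Shrinkage factor = 1 + 2.2/100 = 1.022
L_pattern = 834 mm * 1.022 = 852.3480 mm

Answer: 852.3480 mm


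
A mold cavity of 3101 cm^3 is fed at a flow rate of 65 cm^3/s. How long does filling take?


Formula: t_fill = V_mold / Q_flow
t = 3101 cm^3 / 65 cm^3/s = 47.7077 s

Answer: 47.7077 s


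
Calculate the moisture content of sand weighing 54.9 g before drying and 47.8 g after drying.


Formula: MC = (W_wet - W_dry) / W_wet * 100
Water mass = 54.9 - 47.8 = 7.1 g
MC = 7.1 / 54.9 * 100 = 12.9326%

Final answer: 12.9326%


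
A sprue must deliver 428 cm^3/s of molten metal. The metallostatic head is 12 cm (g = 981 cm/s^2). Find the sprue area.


Formula: v = sqrt(2*g*h), A = Q/v
Velocity: v = sqrt(2 * 981 * 12) = sqrt(23544) = 153.4405 cm/s
Sprue area: A = Q / v = 428 / 153.4405 = 2.7894 cm^2

Answer: 2.7894 cm^2


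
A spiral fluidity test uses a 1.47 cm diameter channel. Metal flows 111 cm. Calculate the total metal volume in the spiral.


Formula: V = pi * (d/2)^2 * L  (cylinder volume)
Radius = 1.47/2 = 0.735 cm
V = pi * 0.735^2 * 111 = 188.3855 cm^3

Final answer: 188.3855 cm^3


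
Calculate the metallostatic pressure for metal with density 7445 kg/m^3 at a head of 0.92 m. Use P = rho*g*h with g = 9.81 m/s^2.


Formula: P = rho * g * h
rho * g = 7445 * 9.81 = 73035.45 N/m^3
P = 73035.45 * 0.92 = 67192.6140 Pa

Final answer: 67192.6140 Pa


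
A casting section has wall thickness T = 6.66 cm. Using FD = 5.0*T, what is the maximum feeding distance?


Formula: FD = 5.0 * T  (riser feeding-distance rule)
FD = 5.0 * 6.66 cm = 33.3000 cm


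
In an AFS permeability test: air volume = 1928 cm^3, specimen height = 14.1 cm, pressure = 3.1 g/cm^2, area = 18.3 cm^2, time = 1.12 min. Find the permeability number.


Formula: Permeability Number P = (V * H) / (p * A * t)
Numerator: V * H = 1928 * 14.1 = 27184.8
Denominator: p * A * t = 3.1 * 18.3 * 1.12 = 63.5376
P = 27184.8 / 63.5376 = 427.8537

Final answer: 427.8537


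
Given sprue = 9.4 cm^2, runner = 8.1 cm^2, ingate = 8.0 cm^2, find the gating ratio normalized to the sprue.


Sprue:Runner:Ingate = 1 : 8.1/9.4 : 8.0/9.4 = 1:0.86:0.85

Final answer: 1:0.86:0.85


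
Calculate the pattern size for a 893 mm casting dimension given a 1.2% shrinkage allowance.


Formula: L_pattern = L_casting * (1 + shrinkage_rate/100)
Shrinkage factor = 1 + 1.2/100 = 1.012
L_pattern = 893 mm * 1.012 = 903.7160 mm

903.7160 mm


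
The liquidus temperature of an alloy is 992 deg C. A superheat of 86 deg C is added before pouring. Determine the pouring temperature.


Formula: T_pour = T_melt + Superheat
T_pour = 992 + 86 = 1078 deg C


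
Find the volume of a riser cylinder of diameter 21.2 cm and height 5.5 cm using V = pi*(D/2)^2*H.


Formula: V = pi * (D/2)^2 * H  (cylinder volume)
Radius = D/2 = 21.2/2 = 10.6 cm
V = pi * 10.6^2 * 5.5 = 1941.4414 cm^3

1941.4414 cm^3


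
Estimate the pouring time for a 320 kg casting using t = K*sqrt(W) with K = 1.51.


Formula: t = K * sqrt(W)
sqrt(W) = sqrt(320) = 17.88854
t = 1.51 * 17.88854 = 27.0117 s

Answer: 27.0117 s


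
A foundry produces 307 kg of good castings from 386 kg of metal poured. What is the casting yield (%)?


Formula: Casting Yield = (W_good / W_total) * 100
Yield = (307 kg / 386 kg) * 100 = 79.5337%

Final answer: 79.5337%


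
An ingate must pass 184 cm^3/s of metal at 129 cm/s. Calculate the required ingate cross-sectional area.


Formula: A_ingate = Q / v  (continuity equation)
A = 184 cm^3/s / 129 cm/s = 1.4264 cm^2


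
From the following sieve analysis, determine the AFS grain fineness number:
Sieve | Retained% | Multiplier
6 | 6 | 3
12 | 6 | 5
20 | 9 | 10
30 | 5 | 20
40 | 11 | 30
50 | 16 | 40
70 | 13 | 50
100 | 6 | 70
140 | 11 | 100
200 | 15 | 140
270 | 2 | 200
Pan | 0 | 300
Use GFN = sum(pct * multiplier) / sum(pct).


Formula: GFN = sum(pct * multiplier) / sum(pct)
sum(pct * multiplier) = 5878
sum(pct) = 100
GFN = 5878 / 100 = 58.78

Answer: 58.78


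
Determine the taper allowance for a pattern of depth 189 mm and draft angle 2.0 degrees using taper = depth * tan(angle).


Formula: taper = depth * tan(draft_angle)
tan(2.0 deg) = 0.0349208
taper = 189 mm * 0.0349208 = 6.6000 mm

Answer: 6.6000 mm


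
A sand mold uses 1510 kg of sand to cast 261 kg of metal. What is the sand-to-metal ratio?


Formula: Sand-to-Metal Ratio = W_sand / W_metal
Ratio = 1510 kg / 261 kg = 5.7854

5.7854


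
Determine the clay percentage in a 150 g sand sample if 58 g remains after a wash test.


Formula: Clay% = (W_total - W_washed) / W_total * 100
Clay mass = 150 - 58 = 92 g
Clay% = 92 / 150 * 100 = 61.3333%

Final answer: 61.3333%


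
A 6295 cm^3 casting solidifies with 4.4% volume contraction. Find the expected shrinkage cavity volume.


Formula: V_shrink = V_casting * shrinkage_pct / 100
V_shrink = 6295 cm^3 * 4.4 / 100 = 276.9800 cm^3

Final answer: 276.9800 cm^3


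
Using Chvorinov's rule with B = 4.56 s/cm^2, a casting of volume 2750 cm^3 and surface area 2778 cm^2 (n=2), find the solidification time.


Formula: t_s = B * (V/A)^n  (Chvorinov's rule, n=2)
Modulus M = V/A = 2750/2778 = 0.989921 cm
M^2 = 0.989921^2 = 0.979944 cm^2
t_s = 4.56 * 0.979944 = 4.4685 s

4.4685 s


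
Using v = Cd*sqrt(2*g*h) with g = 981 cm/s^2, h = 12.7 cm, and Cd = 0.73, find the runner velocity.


Formula: v = Cd * sqrt(2 * g * h)  (Torricelli with discharge coefficient)
2*g*h = 2 * 981 * 12.7 = 24917.4 cm^2/s^2
sqrt(24917.4) = 157.85246 cm/s
v = 0.73 * 157.85246 = 115.2323 cm/s


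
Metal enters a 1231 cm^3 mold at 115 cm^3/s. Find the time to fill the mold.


Formula: t_fill = V_mold / Q_flow
t = 1231 cm^3 / 115 cm^3/s = 10.7043 s

Final answer: 10.7043 s


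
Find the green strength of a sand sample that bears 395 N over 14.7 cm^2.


Formula: Compressive Strength = Force / Area
Strength = 395 N / 14.7 cm^2 = 26.8707 N/cm^2


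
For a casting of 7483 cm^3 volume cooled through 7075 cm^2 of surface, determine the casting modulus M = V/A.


Formula: Casting Modulus M = V / A
M = 7483 cm^3 / 7075 cm^2 = 1.0577 cm

1.0577 cm


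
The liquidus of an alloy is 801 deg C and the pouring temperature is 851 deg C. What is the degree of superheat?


Formula: Superheat = T_pour - T_melt
Superheat = 851 - 801 = 50 deg C

Final answer: 50 deg C


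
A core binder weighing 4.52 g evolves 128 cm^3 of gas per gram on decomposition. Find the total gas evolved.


Formula: V_gas = W_binder * gas_evolution_rate
V = 4.52 g * 128 cm^3/g = 578.5600 cm^3

Answer: 578.5600 cm^3


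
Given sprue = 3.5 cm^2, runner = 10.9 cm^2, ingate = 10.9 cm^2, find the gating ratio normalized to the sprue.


Sprue:Runner:Ingate = 1 : 10.9/3.5 : 10.9/3.5 = 1:3.11:3.11

Final answer: 1:3.11:3.11
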